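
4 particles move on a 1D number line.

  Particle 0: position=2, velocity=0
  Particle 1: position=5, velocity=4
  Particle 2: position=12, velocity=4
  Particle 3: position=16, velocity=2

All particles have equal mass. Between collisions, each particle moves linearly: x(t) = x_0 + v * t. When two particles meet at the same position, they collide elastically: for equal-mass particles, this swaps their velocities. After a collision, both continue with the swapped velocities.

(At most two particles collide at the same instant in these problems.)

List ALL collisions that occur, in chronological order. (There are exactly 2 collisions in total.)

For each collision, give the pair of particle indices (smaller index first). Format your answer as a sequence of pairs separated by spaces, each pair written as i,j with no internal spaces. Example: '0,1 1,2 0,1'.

Answer: 2,3 1,2

Derivation:
Collision at t=2: particles 2 and 3 swap velocities; positions: p0=2 p1=13 p2=20 p3=20; velocities now: v0=0 v1=4 v2=2 v3=4
Collision at t=11/2: particles 1 and 2 swap velocities; positions: p0=2 p1=27 p2=27 p3=34; velocities now: v0=0 v1=2 v2=4 v3=4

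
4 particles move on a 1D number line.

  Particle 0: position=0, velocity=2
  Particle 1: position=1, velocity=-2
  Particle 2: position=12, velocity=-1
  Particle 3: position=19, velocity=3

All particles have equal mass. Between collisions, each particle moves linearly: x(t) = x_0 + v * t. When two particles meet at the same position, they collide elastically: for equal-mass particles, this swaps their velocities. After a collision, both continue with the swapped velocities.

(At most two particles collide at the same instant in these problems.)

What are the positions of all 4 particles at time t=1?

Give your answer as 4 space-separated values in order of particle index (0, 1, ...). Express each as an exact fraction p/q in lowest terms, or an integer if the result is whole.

Answer: -1 2 11 22

Derivation:
Collision at t=1/4: particles 0 and 1 swap velocities; positions: p0=1/2 p1=1/2 p2=47/4 p3=79/4; velocities now: v0=-2 v1=2 v2=-1 v3=3
Advance to t=1 (no further collisions before then); velocities: v0=-2 v1=2 v2=-1 v3=3; positions = -1 2 11 22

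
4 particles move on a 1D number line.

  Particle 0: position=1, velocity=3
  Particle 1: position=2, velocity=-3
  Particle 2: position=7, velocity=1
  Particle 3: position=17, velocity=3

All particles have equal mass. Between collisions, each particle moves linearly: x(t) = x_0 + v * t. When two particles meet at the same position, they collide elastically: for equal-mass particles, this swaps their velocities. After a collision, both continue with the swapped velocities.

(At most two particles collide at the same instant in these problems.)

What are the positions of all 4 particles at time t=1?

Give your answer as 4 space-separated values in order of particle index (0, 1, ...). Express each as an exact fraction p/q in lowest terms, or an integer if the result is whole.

Answer: -1 4 8 20

Derivation:
Collision at t=1/6: particles 0 and 1 swap velocities; positions: p0=3/2 p1=3/2 p2=43/6 p3=35/2; velocities now: v0=-3 v1=3 v2=1 v3=3
Advance to t=1 (no further collisions before then); velocities: v0=-3 v1=3 v2=1 v3=3; positions = -1 4 8 20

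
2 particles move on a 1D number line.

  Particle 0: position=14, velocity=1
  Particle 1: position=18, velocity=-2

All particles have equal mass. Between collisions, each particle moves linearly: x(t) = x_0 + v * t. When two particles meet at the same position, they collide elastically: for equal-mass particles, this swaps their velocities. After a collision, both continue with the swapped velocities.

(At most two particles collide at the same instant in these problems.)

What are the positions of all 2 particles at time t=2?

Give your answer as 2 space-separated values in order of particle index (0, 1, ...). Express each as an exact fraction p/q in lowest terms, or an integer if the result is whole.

Collision at t=4/3: particles 0 and 1 swap velocities; positions: p0=46/3 p1=46/3; velocities now: v0=-2 v1=1
Advance to t=2 (no further collisions before then); velocities: v0=-2 v1=1; positions = 14 16

Answer: 14 16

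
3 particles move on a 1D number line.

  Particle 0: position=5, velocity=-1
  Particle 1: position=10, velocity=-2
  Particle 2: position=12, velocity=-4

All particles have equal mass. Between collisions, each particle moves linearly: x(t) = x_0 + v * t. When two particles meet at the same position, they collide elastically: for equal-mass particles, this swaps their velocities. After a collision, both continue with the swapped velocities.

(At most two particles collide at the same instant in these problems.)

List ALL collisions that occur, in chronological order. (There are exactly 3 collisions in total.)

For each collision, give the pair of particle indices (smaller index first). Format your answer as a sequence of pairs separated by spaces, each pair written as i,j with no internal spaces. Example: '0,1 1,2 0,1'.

Answer: 1,2 0,1 1,2

Derivation:
Collision at t=1: particles 1 and 2 swap velocities; positions: p0=4 p1=8 p2=8; velocities now: v0=-1 v1=-4 v2=-2
Collision at t=7/3: particles 0 and 1 swap velocities; positions: p0=8/3 p1=8/3 p2=16/3; velocities now: v0=-4 v1=-1 v2=-2
Collision at t=5: particles 1 and 2 swap velocities; positions: p0=-8 p1=0 p2=0; velocities now: v0=-4 v1=-2 v2=-1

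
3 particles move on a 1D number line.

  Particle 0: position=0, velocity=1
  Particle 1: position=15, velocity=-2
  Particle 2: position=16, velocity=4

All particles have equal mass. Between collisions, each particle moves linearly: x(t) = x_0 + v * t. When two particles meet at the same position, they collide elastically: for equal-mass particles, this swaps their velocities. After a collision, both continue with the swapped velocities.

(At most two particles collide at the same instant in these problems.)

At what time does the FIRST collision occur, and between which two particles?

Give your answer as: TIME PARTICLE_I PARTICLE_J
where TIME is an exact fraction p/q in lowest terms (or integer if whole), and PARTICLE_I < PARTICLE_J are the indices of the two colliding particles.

Answer: 5 0 1

Derivation:
Pair (0,1): pos 0,15 vel 1,-2 -> gap=15, closing at 3/unit, collide at t=5
Pair (1,2): pos 15,16 vel -2,4 -> not approaching (rel speed -6 <= 0)
Earliest collision: t=5 between 0 and 1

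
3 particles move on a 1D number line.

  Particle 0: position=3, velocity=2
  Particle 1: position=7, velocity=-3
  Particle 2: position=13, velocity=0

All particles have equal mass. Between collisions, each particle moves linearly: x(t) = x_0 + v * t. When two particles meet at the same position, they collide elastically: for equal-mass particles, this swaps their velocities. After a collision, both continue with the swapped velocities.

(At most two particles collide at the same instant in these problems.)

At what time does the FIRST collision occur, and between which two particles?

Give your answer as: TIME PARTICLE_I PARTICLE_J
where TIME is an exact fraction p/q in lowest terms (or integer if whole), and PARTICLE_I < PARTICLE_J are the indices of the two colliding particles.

Answer: 4/5 0 1

Derivation:
Pair (0,1): pos 3,7 vel 2,-3 -> gap=4, closing at 5/unit, collide at t=4/5
Pair (1,2): pos 7,13 vel -3,0 -> not approaching (rel speed -3 <= 0)
Earliest collision: t=4/5 between 0 and 1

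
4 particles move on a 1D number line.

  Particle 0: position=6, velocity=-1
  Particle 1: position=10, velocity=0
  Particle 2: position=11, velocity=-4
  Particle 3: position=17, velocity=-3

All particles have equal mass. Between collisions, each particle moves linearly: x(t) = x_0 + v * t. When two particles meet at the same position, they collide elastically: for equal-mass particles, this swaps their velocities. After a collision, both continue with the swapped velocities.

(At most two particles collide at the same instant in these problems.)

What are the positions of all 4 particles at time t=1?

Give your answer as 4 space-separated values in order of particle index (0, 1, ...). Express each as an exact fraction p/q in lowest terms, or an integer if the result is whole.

Answer: 5 7 10 14

Derivation:
Collision at t=1/4: particles 1 and 2 swap velocities; positions: p0=23/4 p1=10 p2=10 p3=65/4; velocities now: v0=-1 v1=-4 v2=0 v3=-3
Advance to t=1 (no further collisions before then); velocities: v0=-1 v1=-4 v2=0 v3=-3; positions = 5 7 10 14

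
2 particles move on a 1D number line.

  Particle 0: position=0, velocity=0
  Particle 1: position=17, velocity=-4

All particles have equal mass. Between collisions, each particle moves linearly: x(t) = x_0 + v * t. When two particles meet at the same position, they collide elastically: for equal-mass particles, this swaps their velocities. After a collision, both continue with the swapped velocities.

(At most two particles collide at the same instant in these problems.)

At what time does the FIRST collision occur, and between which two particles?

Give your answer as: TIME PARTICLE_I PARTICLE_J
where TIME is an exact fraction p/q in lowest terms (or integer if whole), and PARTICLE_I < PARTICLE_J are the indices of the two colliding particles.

Answer: 17/4 0 1

Derivation:
Pair (0,1): pos 0,17 vel 0,-4 -> gap=17, closing at 4/unit, collide at t=17/4
Earliest collision: t=17/4 between 0 and 1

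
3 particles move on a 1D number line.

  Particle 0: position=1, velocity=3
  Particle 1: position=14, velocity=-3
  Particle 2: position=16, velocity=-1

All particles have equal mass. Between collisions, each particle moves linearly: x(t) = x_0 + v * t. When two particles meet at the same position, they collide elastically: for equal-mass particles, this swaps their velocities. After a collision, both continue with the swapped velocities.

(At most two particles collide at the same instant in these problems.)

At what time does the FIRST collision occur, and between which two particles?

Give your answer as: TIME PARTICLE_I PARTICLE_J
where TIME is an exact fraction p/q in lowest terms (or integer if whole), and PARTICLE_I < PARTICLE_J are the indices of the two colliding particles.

Answer: 13/6 0 1

Derivation:
Pair (0,1): pos 1,14 vel 3,-3 -> gap=13, closing at 6/unit, collide at t=13/6
Pair (1,2): pos 14,16 vel -3,-1 -> not approaching (rel speed -2 <= 0)
Earliest collision: t=13/6 between 0 and 1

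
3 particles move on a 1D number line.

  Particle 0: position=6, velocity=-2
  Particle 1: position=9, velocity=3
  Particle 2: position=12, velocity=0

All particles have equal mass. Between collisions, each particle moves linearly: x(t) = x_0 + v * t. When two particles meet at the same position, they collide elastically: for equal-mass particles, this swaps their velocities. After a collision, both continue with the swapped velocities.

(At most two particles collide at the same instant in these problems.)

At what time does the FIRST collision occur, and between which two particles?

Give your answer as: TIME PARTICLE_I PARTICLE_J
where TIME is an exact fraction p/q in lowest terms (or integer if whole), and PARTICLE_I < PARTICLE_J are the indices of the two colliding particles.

Pair (0,1): pos 6,9 vel -2,3 -> not approaching (rel speed -5 <= 0)
Pair (1,2): pos 9,12 vel 3,0 -> gap=3, closing at 3/unit, collide at t=1
Earliest collision: t=1 between 1 and 2

Answer: 1 1 2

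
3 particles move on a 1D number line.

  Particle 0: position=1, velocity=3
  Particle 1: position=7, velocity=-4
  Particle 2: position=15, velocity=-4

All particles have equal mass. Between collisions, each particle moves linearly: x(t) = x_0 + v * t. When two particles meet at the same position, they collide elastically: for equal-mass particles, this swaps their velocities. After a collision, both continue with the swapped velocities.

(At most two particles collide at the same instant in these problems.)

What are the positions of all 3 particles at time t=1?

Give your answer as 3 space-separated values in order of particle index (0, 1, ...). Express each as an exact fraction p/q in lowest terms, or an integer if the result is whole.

Answer: 3 4 11

Derivation:
Collision at t=6/7: particles 0 and 1 swap velocities; positions: p0=25/7 p1=25/7 p2=81/7; velocities now: v0=-4 v1=3 v2=-4
Advance to t=1 (no further collisions before then); velocities: v0=-4 v1=3 v2=-4; positions = 3 4 11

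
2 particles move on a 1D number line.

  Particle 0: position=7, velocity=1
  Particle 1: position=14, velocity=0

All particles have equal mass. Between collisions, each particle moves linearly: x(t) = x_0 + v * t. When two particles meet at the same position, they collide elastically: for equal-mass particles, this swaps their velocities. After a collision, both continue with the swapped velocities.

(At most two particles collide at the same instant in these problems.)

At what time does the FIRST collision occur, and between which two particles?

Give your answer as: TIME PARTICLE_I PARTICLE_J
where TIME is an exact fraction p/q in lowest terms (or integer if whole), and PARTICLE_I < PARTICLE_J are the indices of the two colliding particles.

Answer: 7 0 1

Derivation:
Pair (0,1): pos 7,14 vel 1,0 -> gap=7, closing at 1/unit, collide at t=7
Earliest collision: t=7 between 0 and 1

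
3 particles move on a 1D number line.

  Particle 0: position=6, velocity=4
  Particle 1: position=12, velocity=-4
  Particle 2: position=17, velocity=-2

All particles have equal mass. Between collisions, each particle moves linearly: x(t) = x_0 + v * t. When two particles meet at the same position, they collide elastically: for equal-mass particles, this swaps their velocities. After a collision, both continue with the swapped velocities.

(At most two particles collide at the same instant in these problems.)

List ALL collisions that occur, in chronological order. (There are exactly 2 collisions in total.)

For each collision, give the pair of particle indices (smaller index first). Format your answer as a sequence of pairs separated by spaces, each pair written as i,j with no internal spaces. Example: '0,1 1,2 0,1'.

Answer: 0,1 1,2

Derivation:
Collision at t=3/4: particles 0 and 1 swap velocities; positions: p0=9 p1=9 p2=31/2; velocities now: v0=-4 v1=4 v2=-2
Collision at t=11/6: particles 1 and 2 swap velocities; positions: p0=14/3 p1=40/3 p2=40/3; velocities now: v0=-4 v1=-2 v2=4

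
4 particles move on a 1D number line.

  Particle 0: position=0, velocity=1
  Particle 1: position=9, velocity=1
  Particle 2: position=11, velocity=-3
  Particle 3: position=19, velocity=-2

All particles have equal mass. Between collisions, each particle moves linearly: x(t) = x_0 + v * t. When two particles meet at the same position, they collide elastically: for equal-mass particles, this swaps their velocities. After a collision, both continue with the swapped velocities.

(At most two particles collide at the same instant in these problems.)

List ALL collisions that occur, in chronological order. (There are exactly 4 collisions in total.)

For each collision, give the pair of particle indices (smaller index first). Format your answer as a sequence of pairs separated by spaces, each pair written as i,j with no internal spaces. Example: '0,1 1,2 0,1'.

Collision at t=1/2: particles 1 and 2 swap velocities; positions: p0=1/2 p1=19/2 p2=19/2 p3=18; velocities now: v0=1 v1=-3 v2=1 v3=-2
Collision at t=11/4: particles 0 and 1 swap velocities; positions: p0=11/4 p1=11/4 p2=47/4 p3=27/2; velocities now: v0=-3 v1=1 v2=1 v3=-2
Collision at t=10/3: particles 2 and 3 swap velocities; positions: p0=1 p1=10/3 p2=37/3 p3=37/3; velocities now: v0=-3 v1=1 v2=-2 v3=1
Collision at t=19/3: particles 1 and 2 swap velocities; positions: p0=-8 p1=19/3 p2=19/3 p3=46/3; velocities now: v0=-3 v1=-2 v2=1 v3=1

Answer: 1,2 0,1 2,3 1,2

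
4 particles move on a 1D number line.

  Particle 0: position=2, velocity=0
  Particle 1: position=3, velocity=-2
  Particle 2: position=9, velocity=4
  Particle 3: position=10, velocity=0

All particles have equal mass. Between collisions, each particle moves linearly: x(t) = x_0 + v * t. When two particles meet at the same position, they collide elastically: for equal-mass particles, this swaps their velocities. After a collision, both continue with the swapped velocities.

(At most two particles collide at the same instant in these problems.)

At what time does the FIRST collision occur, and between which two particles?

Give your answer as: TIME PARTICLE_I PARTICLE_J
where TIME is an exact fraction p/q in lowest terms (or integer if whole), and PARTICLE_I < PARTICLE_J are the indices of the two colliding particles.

Pair (0,1): pos 2,3 vel 0,-2 -> gap=1, closing at 2/unit, collide at t=1/2
Pair (1,2): pos 3,9 vel -2,4 -> not approaching (rel speed -6 <= 0)
Pair (2,3): pos 9,10 vel 4,0 -> gap=1, closing at 4/unit, collide at t=1/4
Earliest collision: t=1/4 between 2 and 3

Answer: 1/4 2 3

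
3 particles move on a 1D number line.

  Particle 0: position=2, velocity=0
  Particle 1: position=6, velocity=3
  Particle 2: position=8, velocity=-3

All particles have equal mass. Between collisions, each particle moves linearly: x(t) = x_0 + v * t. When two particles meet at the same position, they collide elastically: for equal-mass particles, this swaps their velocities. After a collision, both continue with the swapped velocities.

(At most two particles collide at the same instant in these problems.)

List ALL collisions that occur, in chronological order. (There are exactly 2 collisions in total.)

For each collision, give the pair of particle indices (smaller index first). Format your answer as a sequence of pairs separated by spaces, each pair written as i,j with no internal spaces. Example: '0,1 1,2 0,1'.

Answer: 1,2 0,1

Derivation:
Collision at t=1/3: particles 1 and 2 swap velocities; positions: p0=2 p1=7 p2=7; velocities now: v0=0 v1=-3 v2=3
Collision at t=2: particles 0 and 1 swap velocities; positions: p0=2 p1=2 p2=12; velocities now: v0=-3 v1=0 v2=3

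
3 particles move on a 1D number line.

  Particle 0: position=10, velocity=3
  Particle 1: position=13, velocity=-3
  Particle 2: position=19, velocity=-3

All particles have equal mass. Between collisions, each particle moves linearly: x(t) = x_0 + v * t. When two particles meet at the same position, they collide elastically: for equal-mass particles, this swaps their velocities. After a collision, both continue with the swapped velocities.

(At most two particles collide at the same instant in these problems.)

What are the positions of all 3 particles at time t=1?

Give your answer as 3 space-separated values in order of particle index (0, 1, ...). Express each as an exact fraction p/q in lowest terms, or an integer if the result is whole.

Collision at t=1/2: particles 0 and 1 swap velocities; positions: p0=23/2 p1=23/2 p2=35/2; velocities now: v0=-3 v1=3 v2=-3
Advance to t=1 (no further collisions before then); velocities: v0=-3 v1=3 v2=-3; positions = 10 13 16

Answer: 10 13 16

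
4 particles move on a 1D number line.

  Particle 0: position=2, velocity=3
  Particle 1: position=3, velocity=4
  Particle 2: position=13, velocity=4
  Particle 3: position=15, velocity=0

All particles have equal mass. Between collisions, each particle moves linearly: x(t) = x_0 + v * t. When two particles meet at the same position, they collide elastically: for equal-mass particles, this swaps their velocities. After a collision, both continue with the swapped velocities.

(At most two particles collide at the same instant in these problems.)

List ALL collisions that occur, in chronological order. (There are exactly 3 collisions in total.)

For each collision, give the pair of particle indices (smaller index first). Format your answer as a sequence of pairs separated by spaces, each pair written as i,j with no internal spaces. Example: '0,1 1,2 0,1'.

Collision at t=1/2: particles 2 and 3 swap velocities; positions: p0=7/2 p1=5 p2=15 p3=15; velocities now: v0=3 v1=4 v2=0 v3=4
Collision at t=3: particles 1 and 2 swap velocities; positions: p0=11 p1=15 p2=15 p3=25; velocities now: v0=3 v1=0 v2=4 v3=4
Collision at t=13/3: particles 0 and 1 swap velocities; positions: p0=15 p1=15 p2=61/3 p3=91/3; velocities now: v0=0 v1=3 v2=4 v3=4

Answer: 2,3 1,2 0,1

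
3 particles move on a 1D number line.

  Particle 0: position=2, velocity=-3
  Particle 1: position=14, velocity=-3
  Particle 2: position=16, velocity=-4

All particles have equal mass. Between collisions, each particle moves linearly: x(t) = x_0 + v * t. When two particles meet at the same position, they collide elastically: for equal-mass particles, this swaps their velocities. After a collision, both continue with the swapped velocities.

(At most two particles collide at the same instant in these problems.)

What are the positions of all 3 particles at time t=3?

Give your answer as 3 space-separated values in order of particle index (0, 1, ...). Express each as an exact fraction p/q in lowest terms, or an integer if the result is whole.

Collision at t=2: particles 1 and 2 swap velocities; positions: p0=-4 p1=8 p2=8; velocities now: v0=-3 v1=-4 v2=-3
Advance to t=3 (no further collisions before then); velocities: v0=-3 v1=-4 v2=-3; positions = -7 4 5

Answer: -7 4 5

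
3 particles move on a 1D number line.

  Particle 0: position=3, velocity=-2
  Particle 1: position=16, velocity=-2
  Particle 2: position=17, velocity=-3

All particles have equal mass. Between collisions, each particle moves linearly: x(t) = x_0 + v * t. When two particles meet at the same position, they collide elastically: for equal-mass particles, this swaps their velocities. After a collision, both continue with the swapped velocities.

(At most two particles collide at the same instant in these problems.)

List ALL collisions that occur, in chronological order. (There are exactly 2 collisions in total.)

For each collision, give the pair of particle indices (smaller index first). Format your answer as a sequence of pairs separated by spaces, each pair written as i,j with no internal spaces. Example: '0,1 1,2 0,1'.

Collision at t=1: particles 1 and 2 swap velocities; positions: p0=1 p1=14 p2=14; velocities now: v0=-2 v1=-3 v2=-2
Collision at t=14: particles 0 and 1 swap velocities; positions: p0=-25 p1=-25 p2=-12; velocities now: v0=-3 v1=-2 v2=-2

Answer: 1,2 0,1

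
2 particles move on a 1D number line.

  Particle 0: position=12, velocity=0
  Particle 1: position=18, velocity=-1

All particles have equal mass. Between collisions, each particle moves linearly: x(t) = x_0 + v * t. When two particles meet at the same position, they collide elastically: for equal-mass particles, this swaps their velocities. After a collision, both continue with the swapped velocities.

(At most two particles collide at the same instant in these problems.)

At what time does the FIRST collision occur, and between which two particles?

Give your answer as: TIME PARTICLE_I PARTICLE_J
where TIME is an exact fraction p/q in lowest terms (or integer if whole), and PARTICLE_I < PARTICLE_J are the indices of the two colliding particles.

Pair (0,1): pos 12,18 vel 0,-1 -> gap=6, closing at 1/unit, collide at t=6
Earliest collision: t=6 between 0 and 1

Answer: 6 0 1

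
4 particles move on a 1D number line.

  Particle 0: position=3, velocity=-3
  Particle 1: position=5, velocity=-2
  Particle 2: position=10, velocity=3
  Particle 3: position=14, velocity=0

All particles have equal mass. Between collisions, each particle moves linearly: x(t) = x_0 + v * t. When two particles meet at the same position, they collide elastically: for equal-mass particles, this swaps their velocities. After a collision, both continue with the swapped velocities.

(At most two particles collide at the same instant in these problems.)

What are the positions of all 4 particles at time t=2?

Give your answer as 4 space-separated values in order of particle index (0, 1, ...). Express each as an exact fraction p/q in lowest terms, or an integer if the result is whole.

Collision at t=4/3: particles 2 and 3 swap velocities; positions: p0=-1 p1=7/3 p2=14 p3=14; velocities now: v0=-3 v1=-2 v2=0 v3=3
Advance to t=2 (no further collisions before then); velocities: v0=-3 v1=-2 v2=0 v3=3; positions = -3 1 14 16

Answer: -3 1 14 16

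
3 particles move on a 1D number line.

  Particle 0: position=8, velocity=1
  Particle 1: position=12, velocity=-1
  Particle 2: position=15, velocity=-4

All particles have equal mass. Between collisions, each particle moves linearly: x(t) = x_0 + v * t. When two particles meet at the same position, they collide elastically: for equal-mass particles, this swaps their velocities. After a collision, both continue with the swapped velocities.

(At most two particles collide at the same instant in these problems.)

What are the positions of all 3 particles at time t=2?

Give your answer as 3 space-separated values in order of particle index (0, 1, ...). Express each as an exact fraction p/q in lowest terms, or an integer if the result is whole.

Collision at t=1: particles 1 and 2 swap velocities; positions: p0=9 p1=11 p2=11; velocities now: v0=1 v1=-4 v2=-1
Collision at t=7/5: particles 0 and 1 swap velocities; positions: p0=47/5 p1=47/5 p2=53/5; velocities now: v0=-4 v1=1 v2=-1
Collision at t=2: particles 1 and 2 swap velocities; positions: p0=7 p1=10 p2=10; velocities now: v0=-4 v1=-1 v2=1
Advance to t=2 (no further collisions before then); velocities: v0=-4 v1=-1 v2=1; positions = 7 10 10

Answer: 7 10 10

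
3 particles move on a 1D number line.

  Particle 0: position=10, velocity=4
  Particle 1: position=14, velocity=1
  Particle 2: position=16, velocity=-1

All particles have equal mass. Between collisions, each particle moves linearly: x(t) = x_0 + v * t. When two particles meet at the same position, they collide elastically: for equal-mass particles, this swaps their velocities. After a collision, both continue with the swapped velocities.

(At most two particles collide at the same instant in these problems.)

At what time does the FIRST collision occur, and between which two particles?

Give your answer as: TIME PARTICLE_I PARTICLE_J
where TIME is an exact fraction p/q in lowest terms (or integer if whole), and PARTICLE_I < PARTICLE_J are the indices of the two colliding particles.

Answer: 1 1 2

Derivation:
Pair (0,1): pos 10,14 vel 4,1 -> gap=4, closing at 3/unit, collide at t=4/3
Pair (1,2): pos 14,16 vel 1,-1 -> gap=2, closing at 2/unit, collide at t=1
Earliest collision: t=1 between 1 and 2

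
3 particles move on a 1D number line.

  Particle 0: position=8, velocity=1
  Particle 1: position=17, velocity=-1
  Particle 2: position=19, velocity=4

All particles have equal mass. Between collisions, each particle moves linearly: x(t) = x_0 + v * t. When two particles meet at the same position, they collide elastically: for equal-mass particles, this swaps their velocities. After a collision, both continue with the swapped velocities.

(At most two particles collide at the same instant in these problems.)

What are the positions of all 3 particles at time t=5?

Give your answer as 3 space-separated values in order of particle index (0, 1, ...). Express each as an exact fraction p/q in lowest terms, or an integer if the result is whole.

Collision at t=9/2: particles 0 and 1 swap velocities; positions: p0=25/2 p1=25/2 p2=37; velocities now: v0=-1 v1=1 v2=4
Advance to t=5 (no further collisions before then); velocities: v0=-1 v1=1 v2=4; positions = 12 13 39

Answer: 12 13 39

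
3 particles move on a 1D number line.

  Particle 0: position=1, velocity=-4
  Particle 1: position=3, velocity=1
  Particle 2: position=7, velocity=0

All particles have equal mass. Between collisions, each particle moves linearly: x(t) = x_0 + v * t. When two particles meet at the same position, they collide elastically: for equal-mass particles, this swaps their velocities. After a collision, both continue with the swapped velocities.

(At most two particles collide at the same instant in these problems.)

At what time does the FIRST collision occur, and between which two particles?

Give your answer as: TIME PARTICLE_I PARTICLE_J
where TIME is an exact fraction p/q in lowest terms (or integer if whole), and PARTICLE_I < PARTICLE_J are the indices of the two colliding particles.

Pair (0,1): pos 1,3 vel -4,1 -> not approaching (rel speed -5 <= 0)
Pair (1,2): pos 3,7 vel 1,0 -> gap=4, closing at 1/unit, collide at t=4
Earliest collision: t=4 between 1 and 2

Answer: 4 1 2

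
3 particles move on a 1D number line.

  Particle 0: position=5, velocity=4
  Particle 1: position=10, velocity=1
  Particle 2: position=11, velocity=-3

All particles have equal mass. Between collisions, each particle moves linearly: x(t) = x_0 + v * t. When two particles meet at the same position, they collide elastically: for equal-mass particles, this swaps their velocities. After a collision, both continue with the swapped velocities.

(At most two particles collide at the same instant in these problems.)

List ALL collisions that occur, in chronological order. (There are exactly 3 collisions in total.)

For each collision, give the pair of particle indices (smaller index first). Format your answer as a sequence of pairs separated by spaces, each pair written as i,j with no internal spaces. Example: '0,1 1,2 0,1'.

Collision at t=1/4: particles 1 and 2 swap velocities; positions: p0=6 p1=41/4 p2=41/4; velocities now: v0=4 v1=-3 v2=1
Collision at t=6/7: particles 0 and 1 swap velocities; positions: p0=59/7 p1=59/7 p2=76/7; velocities now: v0=-3 v1=4 v2=1
Collision at t=5/3: particles 1 and 2 swap velocities; positions: p0=6 p1=35/3 p2=35/3; velocities now: v0=-3 v1=1 v2=4

Answer: 1,2 0,1 1,2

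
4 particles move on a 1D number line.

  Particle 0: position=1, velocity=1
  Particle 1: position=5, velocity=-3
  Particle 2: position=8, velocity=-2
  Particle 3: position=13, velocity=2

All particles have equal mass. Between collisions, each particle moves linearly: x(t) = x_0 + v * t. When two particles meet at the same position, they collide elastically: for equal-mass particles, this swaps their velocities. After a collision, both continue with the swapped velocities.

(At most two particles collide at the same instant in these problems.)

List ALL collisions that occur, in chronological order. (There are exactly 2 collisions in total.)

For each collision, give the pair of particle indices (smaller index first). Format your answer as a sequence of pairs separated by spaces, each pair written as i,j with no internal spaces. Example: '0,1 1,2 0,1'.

Collision at t=1: particles 0 and 1 swap velocities; positions: p0=2 p1=2 p2=6 p3=15; velocities now: v0=-3 v1=1 v2=-2 v3=2
Collision at t=7/3: particles 1 and 2 swap velocities; positions: p0=-2 p1=10/3 p2=10/3 p3=53/3; velocities now: v0=-3 v1=-2 v2=1 v3=2

Answer: 0,1 1,2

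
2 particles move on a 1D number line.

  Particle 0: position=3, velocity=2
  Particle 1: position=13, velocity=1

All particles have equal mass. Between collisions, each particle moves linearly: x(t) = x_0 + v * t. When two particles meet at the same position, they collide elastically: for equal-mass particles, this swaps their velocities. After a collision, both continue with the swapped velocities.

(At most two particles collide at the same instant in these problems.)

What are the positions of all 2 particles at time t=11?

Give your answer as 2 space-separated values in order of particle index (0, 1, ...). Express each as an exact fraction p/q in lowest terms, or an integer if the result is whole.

Answer: 24 25

Derivation:
Collision at t=10: particles 0 and 1 swap velocities; positions: p0=23 p1=23; velocities now: v0=1 v1=2
Advance to t=11 (no further collisions before then); velocities: v0=1 v1=2; positions = 24 25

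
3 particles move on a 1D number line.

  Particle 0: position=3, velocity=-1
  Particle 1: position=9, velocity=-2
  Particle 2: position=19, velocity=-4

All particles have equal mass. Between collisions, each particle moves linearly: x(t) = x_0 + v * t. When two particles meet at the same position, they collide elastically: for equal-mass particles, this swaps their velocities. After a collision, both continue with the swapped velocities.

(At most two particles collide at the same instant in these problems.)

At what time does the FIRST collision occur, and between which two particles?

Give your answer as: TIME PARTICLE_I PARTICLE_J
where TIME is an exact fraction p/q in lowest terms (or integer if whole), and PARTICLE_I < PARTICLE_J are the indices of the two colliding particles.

Answer: 5 1 2

Derivation:
Pair (0,1): pos 3,9 vel -1,-2 -> gap=6, closing at 1/unit, collide at t=6
Pair (1,2): pos 9,19 vel -2,-4 -> gap=10, closing at 2/unit, collide at t=5
Earliest collision: t=5 between 1 and 2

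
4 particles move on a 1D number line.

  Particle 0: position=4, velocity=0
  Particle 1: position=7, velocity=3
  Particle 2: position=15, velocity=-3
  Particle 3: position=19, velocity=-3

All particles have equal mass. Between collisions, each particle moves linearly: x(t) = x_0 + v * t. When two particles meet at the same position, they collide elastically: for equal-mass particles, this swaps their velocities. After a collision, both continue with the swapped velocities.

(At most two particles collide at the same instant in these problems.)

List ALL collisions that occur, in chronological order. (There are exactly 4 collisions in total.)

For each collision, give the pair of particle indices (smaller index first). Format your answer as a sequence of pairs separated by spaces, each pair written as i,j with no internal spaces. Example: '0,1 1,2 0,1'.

Collision at t=4/3: particles 1 and 2 swap velocities; positions: p0=4 p1=11 p2=11 p3=15; velocities now: v0=0 v1=-3 v2=3 v3=-3
Collision at t=2: particles 2 and 3 swap velocities; positions: p0=4 p1=9 p2=13 p3=13; velocities now: v0=0 v1=-3 v2=-3 v3=3
Collision at t=11/3: particles 0 and 1 swap velocities; positions: p0=4 p1=4 p2=8 p3=18; velocities now: v0=-3 v1=0 v2=-3 v3=3
Collision at t=5: particles 1 and 2 swap velocities; positions: p0=0 p1=4 p2=4 p3=22; velocities now: v0=-3 v1=-3 v2=0 v3=3

Answer: 1,2 2,3 0,1 1,2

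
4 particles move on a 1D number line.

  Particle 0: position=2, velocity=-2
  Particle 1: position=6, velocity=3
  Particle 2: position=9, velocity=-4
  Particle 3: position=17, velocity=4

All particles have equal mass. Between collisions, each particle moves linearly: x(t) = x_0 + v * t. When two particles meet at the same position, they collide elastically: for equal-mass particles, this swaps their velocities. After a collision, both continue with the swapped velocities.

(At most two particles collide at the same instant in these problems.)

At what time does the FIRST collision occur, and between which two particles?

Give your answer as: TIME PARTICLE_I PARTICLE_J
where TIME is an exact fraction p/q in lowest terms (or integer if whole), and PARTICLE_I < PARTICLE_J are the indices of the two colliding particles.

Pair (0,1): pos 2,6 vel -2,3 -> not approaching (rel speed -5 <= 0)
Pair (1,2): pos 6,9 vel 3,-4 -> gap=3, closing at 7/unit, collide at t=3/7
Pair (2,3): pos 9,17 vel -4,4 -> not approaching (rel speed -8 <= 0)
Earliest collision: t=3/7 between 1 and 2

Answer: 3/7 1 2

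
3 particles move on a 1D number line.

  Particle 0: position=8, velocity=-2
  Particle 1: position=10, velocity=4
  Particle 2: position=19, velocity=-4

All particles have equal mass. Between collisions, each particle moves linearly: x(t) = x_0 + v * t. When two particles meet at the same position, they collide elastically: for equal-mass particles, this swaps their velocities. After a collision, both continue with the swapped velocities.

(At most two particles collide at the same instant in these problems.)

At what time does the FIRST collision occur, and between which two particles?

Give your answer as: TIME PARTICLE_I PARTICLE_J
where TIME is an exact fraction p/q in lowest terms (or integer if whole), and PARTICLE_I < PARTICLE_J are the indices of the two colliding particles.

Answer: 9/8 1 2

Derivation:
Pair (0,1): pos 8,10 vel -2,4 -> not approaching (rel speed -6 <= 0)
Pair (1,2): pos 10,19 vel 4,-4 -> gap=9, closing at 8/unit, collide at t=9/8
Earliest collision: t=9/8 between 1 and 2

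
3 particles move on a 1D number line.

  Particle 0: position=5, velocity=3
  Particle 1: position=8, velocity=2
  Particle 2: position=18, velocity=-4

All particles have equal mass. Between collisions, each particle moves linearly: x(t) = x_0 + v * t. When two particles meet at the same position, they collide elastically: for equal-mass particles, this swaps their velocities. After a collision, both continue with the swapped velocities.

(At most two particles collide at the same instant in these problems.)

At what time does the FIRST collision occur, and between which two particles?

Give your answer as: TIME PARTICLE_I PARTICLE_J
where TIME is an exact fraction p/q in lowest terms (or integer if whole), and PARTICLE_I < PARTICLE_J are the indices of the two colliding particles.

Pair (0,1): pos 5,8 vel 3,2 -> gap=3, closing at 1/unit, collide at t=3
Pair (1,2): pos 8,18 vel 2,-4 -> gap=10, closing at 6/unit, collide at t=5/3
Earliest collision: t=5/3 between 1 and 2

Answer: 5/3 1 2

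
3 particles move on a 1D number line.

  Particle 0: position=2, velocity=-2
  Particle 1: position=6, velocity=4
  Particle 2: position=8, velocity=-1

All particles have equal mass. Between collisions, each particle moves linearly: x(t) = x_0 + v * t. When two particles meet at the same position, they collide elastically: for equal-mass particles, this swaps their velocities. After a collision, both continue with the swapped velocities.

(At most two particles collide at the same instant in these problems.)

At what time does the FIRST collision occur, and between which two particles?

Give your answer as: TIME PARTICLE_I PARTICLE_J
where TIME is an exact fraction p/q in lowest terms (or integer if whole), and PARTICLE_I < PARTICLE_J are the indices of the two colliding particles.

Pair (0,1): pos 2,6 vel -2,4 -> not approaching (rel speed -6 <= 0)
Pair (1,2): pos 6,8 vel 4,-1 -> gap=2, closing at 5/unit, collide at t=2/5
Earliest collision: t=2/5 between 1 and 2

Answer: 2/5 1 2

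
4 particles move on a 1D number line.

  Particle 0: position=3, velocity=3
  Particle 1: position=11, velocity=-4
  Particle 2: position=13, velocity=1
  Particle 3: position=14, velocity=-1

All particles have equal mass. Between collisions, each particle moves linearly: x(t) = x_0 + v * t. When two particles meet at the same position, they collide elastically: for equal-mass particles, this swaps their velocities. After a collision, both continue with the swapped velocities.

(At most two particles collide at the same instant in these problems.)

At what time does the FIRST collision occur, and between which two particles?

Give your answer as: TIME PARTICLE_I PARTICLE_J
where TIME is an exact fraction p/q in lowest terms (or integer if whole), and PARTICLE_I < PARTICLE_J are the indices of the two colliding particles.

Pair (0,1): pos 3,11 vel 3,-4 -> gap=8, closing at 7/unit, collide at t=8/7
Pair (1,2): pos 11,13 vel -4,1 -> not approaching (rel speed -5 <= 0)
Pair (2,3): pos 13,14 vel 1,-1 -> gap=1, closing at 2/unit, collide at t=1/2
Earliest collision: t=1/2 between 2 and 3

Answer: 1/2 2 3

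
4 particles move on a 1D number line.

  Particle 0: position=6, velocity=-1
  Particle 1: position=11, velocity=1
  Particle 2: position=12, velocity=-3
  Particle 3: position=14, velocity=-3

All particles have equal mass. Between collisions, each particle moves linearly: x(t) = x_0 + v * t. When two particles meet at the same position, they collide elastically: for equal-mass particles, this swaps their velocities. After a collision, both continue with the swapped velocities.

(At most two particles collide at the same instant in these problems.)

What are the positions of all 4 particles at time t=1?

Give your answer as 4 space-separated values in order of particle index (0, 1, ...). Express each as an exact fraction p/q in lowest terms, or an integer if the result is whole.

Answer: 5 9 11 12

Derivation:
Collision at t=1/4: particles 1 and 2 swap velocities; positions: p0=23/4 p1=45/4 p2=45/4 p3=53/4; velocities now: v0=-1 v1=-3 v2=1 v3=-3
Collision at t=3/4: particles 2 and 3 swap velocities; positions: p0=21/4 p1=39/4 p2=47/4 p3=47/4; velocities now: v0=-1 v1=-3 v2=-3 v3=1
Advance to t=1 (no further collisions before then); velocities: v0=-1 v1=-3 v2=-3 v3=1; positions = 5 9 11 12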